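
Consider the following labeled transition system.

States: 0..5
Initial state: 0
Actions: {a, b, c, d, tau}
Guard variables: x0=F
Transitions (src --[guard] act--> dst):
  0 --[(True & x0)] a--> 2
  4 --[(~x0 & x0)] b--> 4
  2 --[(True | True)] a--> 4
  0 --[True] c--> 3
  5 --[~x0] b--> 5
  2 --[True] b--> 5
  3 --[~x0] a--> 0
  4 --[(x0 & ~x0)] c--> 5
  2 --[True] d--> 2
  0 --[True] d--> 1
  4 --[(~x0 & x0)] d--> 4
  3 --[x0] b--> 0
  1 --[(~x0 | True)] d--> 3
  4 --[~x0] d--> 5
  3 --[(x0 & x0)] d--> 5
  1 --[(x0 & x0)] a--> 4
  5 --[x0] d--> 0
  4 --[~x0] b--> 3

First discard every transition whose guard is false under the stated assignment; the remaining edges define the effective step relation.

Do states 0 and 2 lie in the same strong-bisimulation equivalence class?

Answer: NOT BISIMILAR

Working:
Compute ~ classes (split until stable):
  round 0: {{0,1,2,3,4,5}}
  round 1: {{0},{1},{2},{3},{4},{5}}
6 equivalence class(es) (converged in 2)
class of 0: {0}; class of 2: {2}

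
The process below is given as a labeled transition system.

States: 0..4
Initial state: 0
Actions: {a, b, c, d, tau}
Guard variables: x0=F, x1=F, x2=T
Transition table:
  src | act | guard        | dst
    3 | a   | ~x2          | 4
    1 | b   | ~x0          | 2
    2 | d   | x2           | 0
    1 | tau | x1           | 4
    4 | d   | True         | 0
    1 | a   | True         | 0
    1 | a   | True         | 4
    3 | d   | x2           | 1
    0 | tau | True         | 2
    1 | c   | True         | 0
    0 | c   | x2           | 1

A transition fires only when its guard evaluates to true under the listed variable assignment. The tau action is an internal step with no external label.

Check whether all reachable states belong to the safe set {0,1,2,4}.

Answer: INVARIANT HOLDS

Analysis:
Inv-set: {0,1,2,4}
Reach set: {0,1,2,4}
  0: ✓
  1: ✓
  2: ✓
  4: ✓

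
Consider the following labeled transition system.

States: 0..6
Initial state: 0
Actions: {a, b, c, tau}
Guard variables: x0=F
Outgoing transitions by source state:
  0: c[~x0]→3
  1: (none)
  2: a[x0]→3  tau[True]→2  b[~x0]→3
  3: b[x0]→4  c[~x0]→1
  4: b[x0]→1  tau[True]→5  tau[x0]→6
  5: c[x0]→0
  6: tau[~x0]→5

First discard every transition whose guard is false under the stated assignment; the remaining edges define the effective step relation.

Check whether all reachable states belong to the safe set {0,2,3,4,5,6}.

Allowed set {0,2,3,4,5,6}
Reach set: {0,1,3}
  0: ✓
  1: outside
  3: ✓
reach 1 via c·c — violates

Answer: INVARIANT VIOLATED at state 1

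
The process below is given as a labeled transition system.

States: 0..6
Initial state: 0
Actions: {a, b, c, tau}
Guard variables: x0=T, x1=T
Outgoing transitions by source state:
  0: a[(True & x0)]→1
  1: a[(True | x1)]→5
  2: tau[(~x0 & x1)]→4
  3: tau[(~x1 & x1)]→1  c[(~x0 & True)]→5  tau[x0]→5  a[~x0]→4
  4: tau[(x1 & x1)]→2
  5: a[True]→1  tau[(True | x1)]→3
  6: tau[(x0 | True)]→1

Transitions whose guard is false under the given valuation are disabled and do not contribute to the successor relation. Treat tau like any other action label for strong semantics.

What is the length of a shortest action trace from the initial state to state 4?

Answer: UNREACHABLE

Trace:
Layered search for 4:
  L0 = {0}
  L1 = {1}
  L2 = {5}
  L3 = {3}
4 never appears.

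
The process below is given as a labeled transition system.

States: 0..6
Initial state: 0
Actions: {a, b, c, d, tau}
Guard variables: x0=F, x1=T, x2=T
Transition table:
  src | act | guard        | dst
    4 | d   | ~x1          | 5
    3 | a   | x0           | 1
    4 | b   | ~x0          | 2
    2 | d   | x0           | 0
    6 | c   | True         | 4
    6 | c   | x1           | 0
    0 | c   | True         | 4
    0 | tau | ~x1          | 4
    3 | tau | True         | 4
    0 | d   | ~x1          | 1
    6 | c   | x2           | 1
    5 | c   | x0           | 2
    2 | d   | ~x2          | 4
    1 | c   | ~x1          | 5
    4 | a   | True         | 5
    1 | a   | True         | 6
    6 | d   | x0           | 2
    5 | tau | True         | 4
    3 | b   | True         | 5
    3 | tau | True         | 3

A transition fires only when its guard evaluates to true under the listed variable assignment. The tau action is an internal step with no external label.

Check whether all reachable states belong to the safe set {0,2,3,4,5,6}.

Inv-set: {0,2,3,4,5,6}
Reach set: {0,2,4,5}
  0: ok
  2: ok
  4: ok
  5: ok

Answer: INVARIANT HOLDS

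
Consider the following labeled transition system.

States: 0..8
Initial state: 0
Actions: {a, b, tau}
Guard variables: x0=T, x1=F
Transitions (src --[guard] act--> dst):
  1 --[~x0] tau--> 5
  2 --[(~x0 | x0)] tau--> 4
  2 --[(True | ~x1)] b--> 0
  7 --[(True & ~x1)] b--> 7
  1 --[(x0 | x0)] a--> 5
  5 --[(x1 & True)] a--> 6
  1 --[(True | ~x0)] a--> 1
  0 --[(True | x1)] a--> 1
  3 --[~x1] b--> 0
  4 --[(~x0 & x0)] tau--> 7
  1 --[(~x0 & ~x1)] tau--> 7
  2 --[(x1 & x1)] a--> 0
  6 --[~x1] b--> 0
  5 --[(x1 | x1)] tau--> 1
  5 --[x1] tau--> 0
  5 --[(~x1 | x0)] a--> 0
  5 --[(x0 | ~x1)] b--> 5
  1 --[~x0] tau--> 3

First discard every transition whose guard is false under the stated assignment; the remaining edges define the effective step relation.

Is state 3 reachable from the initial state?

10 transition(s) survive guard evaluation.
Layer 0: {0}
Layer 1: {1}  now seen {0,1}
Layer 2: {5}  now seen {0,1,5}
Reach set: {0,1,5}

Answer: UNREACHABLE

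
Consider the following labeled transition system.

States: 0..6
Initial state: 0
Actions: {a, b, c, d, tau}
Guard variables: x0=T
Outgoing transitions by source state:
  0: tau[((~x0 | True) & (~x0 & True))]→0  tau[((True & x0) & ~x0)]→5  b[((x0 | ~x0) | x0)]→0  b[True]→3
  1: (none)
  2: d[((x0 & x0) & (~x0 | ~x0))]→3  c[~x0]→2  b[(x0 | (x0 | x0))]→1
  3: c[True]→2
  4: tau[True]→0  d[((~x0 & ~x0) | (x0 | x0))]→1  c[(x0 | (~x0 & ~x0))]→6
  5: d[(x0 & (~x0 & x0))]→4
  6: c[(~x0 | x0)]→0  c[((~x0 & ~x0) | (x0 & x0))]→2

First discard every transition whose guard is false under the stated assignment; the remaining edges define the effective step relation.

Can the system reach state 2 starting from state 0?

Answer: REACHABLE

Working:
9 transition(s) survive guard evaluation.
L0 = {0}
L1 = {3}  now seen {0,3}
L2 = {2}  now seen {0,2,3}
L3 = {1}  now seen {0,1,2,3}
Reachable = {0,1,2,3}
trace reaching 2: b·c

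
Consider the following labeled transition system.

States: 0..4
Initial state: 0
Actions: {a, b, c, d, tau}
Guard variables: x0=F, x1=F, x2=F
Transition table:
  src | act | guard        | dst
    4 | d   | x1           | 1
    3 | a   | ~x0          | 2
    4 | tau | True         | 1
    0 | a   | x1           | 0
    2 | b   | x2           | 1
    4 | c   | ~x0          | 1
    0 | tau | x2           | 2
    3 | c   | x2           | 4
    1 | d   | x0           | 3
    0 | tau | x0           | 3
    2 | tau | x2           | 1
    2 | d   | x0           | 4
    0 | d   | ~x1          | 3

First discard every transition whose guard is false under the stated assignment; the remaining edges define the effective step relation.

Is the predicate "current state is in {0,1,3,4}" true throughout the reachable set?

Answer: INVARIANT VIOLATED at state 2

Trace:
Inv-set: {0,1,3,4}
Reach set: {0,2,3}
  0: ✓
  2: ✗ unsafe
  3: ✓
counterexample path to 2: d·a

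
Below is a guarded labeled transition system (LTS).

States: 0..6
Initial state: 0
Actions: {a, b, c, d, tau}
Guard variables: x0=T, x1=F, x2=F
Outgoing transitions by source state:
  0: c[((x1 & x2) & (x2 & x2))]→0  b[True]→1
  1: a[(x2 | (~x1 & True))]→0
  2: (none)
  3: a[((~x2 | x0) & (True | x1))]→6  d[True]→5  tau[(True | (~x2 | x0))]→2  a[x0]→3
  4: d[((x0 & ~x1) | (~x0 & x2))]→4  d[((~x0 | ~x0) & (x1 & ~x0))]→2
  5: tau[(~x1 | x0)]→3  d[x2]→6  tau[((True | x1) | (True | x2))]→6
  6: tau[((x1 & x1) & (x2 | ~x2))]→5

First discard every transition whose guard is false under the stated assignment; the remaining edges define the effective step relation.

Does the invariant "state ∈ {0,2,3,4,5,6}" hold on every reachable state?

Answer: INVARIANT VIOLATED at state 1

Analysis:
Inv-set: {0,2,3,4,5,6}
Reachable = {0,1}
  0: ✓
  1: ✗ unsafe
counterexample path to 1: b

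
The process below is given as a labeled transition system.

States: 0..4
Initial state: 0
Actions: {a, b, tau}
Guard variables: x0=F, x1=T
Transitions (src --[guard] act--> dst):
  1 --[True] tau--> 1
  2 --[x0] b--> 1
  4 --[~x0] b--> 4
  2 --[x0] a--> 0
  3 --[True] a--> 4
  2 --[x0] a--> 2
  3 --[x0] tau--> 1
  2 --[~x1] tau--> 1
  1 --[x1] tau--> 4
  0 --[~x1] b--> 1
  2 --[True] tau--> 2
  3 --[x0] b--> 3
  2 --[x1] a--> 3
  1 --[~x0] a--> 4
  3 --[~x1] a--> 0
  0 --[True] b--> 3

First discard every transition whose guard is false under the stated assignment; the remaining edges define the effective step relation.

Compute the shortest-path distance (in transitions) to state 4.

Answer: 2

Trace:
Breadth-first toward 4:
  Layer 0: {0}
  Layer 1: {3}
  Layer 2: {4}
depth(4)=2, e.g. b·a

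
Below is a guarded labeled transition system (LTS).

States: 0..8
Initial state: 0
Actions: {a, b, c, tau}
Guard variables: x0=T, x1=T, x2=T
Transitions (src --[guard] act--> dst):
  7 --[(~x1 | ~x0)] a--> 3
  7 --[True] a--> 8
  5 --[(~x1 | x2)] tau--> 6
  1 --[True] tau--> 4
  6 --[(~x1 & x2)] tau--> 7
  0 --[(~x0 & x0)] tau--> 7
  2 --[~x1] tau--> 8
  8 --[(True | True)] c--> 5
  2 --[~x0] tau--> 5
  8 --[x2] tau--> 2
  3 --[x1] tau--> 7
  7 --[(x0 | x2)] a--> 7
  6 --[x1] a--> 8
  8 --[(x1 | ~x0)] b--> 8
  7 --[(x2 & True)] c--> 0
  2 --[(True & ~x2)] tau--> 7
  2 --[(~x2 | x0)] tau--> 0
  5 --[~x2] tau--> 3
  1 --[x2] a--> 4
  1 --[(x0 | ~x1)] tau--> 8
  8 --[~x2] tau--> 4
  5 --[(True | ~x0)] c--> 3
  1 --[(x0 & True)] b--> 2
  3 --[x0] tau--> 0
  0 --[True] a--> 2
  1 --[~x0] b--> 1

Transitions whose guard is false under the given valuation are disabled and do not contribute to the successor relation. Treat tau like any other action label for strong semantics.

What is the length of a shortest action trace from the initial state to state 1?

Layered search for 1:
  L0 = {0}
  L1 = {2}
1 never appears.

Answer: UNREACHABLE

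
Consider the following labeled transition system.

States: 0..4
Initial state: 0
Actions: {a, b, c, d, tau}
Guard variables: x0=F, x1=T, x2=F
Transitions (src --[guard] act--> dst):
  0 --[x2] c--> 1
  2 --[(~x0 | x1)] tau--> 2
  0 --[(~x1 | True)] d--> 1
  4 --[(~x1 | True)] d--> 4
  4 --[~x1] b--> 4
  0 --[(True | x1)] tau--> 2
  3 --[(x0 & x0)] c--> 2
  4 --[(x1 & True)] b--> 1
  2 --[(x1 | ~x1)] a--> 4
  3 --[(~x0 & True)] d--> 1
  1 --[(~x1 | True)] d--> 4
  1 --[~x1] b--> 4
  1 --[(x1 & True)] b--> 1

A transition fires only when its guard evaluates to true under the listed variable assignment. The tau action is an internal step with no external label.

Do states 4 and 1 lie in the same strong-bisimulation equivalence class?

Bisimulation quotient by refinement:
  round 0: {{0,1,2,3,4}}
  round 1: {{0},{1,4},{2},{3}}
4 equivalence class(es) (converged in 2)
4∈{1,4}, 1∈{1,4}

Answer: BISIMILAR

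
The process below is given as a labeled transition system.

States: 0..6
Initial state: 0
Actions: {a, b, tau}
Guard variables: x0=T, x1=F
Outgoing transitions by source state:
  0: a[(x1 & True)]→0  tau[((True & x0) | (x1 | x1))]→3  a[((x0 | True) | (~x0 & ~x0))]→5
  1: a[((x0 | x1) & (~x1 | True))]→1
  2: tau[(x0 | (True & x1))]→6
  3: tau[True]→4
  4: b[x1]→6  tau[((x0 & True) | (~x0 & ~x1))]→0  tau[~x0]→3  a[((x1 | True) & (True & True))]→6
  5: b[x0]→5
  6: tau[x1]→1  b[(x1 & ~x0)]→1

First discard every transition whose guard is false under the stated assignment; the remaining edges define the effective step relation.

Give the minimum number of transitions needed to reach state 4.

Layered search for 4:
  depth 0: {0}
  depth 1: {3,5}
  depth 2: {4}
4 enters at depth 2; path tau·tau

Answer: 2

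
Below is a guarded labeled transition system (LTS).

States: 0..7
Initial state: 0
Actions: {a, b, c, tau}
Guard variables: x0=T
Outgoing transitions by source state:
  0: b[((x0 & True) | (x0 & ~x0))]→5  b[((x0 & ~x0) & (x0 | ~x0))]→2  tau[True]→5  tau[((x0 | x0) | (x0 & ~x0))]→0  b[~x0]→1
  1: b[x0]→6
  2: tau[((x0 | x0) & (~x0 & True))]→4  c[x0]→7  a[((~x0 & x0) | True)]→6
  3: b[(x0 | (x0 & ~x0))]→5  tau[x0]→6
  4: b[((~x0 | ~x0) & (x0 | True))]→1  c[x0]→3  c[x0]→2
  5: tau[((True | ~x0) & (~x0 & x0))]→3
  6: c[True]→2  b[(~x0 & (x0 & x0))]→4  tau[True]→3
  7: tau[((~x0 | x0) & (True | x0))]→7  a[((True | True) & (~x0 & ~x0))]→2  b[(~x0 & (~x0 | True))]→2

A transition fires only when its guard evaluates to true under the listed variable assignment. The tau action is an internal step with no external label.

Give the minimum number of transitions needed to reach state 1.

Answer: UNREACHABLE

Analysis:
BFS to 1:
  L0 = {0}
  L1 = {5}
1 never appears.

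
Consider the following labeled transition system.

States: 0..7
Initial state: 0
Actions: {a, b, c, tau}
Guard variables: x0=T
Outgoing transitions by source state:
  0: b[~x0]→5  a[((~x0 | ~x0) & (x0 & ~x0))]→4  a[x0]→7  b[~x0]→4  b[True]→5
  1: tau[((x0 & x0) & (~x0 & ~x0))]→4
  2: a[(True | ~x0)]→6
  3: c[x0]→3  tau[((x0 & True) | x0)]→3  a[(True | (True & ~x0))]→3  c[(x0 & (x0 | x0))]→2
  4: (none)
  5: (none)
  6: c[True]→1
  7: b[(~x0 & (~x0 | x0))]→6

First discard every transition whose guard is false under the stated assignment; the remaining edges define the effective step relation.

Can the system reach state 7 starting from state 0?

After dropping false guards: 8 live edges.
depth 0: {0}
depth 1: {5,7}  total {0,5,7}
R = {0,5,7}
witness 7: a

Answer: REACHABLE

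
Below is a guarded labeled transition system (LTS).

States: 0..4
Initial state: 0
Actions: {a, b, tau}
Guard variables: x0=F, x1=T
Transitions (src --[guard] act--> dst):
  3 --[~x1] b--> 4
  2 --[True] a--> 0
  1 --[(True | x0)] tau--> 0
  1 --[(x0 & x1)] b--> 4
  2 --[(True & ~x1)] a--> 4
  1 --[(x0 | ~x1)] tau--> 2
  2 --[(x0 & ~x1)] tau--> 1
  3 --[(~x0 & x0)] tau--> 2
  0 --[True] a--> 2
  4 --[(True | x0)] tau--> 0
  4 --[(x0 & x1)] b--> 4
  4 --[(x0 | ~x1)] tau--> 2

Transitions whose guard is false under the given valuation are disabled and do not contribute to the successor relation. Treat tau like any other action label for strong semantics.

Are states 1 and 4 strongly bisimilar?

Answer: BISIMILAR

Trace:
Bisimulation quotient by refinement:
  round 0: {{0,1,2,3,4}}
  round 1: {{0,2},{1,4},{3}}
Fixed point at round 2; 3 class(es).
[1]={1,4}  [4]={1,4}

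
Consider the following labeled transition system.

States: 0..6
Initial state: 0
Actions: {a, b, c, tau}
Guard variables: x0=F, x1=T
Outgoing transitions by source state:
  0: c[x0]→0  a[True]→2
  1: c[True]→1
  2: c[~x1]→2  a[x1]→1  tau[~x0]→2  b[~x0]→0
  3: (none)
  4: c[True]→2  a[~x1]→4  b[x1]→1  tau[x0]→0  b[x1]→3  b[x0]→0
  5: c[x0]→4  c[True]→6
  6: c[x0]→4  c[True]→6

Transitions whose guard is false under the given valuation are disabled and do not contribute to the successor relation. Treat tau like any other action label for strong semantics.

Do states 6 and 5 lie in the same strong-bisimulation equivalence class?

Bisimulation quotient by refinement:
  π0 = {{0,1,2,3,4,5,6}}
  π1 = {{0},{1,5,6},{2},{3},{4}}
5 equivalence class(es) (converged in 2)
[6]={1,5,6}  [5]={1,5,6}

Answer: BISIMILAR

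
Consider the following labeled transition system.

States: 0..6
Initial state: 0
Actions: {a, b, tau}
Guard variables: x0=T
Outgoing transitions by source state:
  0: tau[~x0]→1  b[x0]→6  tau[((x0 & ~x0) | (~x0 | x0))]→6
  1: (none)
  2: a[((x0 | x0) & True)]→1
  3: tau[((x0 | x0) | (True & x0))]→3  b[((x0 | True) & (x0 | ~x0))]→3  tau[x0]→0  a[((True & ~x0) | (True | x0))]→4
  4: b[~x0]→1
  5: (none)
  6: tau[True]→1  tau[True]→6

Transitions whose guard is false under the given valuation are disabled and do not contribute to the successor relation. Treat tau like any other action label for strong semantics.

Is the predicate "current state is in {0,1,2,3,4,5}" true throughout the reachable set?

Answer: INVARIANT VIOLATED at state 6

Analysis:
Inv-set: {0,1,2,3,4,5}
Reachable = {0,1,6}
  0: ok
  1: ok
  6: outside
witness against invariant: b → 6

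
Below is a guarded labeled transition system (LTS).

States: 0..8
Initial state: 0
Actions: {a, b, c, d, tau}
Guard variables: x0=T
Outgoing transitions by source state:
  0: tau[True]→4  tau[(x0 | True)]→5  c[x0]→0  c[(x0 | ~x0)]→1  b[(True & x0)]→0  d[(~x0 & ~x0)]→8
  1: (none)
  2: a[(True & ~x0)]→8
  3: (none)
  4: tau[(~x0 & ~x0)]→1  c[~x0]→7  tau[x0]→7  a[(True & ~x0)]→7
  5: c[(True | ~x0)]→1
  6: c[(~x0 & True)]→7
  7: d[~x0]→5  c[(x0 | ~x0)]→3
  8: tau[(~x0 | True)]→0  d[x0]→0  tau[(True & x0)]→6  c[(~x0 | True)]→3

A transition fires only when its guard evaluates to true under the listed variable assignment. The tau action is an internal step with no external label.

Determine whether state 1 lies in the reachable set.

12 transition(s) survive guard evaluation.
depth 0: {0}
depth 1: {1,4,5}  cumulative {0,1,4,5}
depth 2: {7}  cumulative {0,1,4,5,7}
depth 3: {3}  cumulative {0,1,3,4,5,7}
R = {0,1,3,4,5,7}
trace reaching 1: c

Answer: REACHABLE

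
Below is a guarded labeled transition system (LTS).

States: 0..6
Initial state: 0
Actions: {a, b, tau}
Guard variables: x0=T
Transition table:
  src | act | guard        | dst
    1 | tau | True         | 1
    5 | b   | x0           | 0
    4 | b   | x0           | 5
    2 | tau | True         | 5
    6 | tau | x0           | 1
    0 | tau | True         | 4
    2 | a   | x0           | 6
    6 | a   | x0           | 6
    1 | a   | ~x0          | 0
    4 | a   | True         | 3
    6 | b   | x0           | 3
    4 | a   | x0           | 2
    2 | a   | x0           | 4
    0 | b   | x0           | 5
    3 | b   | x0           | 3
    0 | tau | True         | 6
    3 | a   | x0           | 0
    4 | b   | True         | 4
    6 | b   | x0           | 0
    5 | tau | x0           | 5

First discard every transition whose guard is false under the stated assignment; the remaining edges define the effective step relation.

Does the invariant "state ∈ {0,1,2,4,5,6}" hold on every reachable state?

Answer: INVARIANT VIOLATED at state 3

Analysis:
Inv-set: {0,1,2,4,5,6}
Reach set: {0,1,2,3,4,5,6}
  0: ok
  1: ok
  2: ok
  3: outside
  4: ok
  5: ok
  6: ok
counterexample path to 3: tau·a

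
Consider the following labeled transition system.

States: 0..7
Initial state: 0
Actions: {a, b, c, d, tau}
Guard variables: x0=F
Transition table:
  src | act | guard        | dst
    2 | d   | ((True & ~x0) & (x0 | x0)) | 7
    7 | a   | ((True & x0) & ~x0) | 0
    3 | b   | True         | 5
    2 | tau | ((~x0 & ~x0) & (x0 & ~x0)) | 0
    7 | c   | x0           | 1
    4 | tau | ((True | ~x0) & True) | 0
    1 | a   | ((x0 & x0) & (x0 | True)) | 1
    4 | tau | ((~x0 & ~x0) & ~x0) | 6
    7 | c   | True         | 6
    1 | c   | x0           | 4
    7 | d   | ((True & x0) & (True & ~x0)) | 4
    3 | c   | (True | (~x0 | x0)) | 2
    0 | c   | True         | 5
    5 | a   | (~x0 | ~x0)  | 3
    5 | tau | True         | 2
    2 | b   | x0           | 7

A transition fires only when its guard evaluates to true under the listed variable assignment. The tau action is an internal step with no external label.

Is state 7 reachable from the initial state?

Answer: UNREACHABLE

Trace:
After dropping false guards: 8 live edges.
Layer 0: {0}
Layer 1: {5}  now seen {0,5}
Layer 2: {2,3}  now seen {0,2,3,5}
Reach set: {0,2,3,5}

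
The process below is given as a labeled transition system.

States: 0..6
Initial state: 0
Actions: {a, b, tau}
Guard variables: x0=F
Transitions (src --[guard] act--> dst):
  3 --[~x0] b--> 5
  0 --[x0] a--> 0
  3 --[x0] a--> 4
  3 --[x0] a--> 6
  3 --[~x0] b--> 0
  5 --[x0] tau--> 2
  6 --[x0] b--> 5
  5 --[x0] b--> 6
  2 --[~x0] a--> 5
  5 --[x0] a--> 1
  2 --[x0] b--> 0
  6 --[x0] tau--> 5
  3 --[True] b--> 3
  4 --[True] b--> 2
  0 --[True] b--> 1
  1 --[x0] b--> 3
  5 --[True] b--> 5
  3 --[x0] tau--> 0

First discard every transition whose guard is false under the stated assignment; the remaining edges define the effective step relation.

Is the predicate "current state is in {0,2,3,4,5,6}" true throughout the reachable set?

Inv-set: {0,2,3,4,5,6}
Reachable = {0,1}
  0: safe
  1: ✗ unsafe
counterexample path to 1: b

Answer: INVARIANT VIOLATED at state 1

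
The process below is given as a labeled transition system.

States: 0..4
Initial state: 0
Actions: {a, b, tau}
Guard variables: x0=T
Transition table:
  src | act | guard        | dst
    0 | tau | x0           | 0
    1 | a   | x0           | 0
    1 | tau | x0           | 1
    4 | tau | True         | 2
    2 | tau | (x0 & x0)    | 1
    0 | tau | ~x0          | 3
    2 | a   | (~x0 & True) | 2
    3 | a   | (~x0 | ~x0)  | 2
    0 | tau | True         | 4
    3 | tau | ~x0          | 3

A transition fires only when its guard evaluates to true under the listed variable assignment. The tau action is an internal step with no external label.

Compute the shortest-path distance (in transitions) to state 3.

Layered search for 3:
  L0 = {0}
  L1 = {4}
  L2 = {2}
  L3 = {1}
3 never appears.

Answer: UNREACHABLE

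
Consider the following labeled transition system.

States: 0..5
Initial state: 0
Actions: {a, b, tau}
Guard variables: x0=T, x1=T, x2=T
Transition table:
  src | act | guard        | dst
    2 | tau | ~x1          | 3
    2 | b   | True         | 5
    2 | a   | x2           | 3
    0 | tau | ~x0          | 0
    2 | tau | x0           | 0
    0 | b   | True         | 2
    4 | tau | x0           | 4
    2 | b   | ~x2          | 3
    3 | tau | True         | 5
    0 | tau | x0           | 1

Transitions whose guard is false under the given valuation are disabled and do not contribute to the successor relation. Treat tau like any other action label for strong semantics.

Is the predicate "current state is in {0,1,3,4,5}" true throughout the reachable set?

Allowed set {0,1,3,4,5}
R = {0,1,2,3,5}
  0: ✓
  1: ✓
  2: outside
  3: ✓
  5: ✓
counterexample path to 2: b

Answer: INVARIANT VIOLATED at state 2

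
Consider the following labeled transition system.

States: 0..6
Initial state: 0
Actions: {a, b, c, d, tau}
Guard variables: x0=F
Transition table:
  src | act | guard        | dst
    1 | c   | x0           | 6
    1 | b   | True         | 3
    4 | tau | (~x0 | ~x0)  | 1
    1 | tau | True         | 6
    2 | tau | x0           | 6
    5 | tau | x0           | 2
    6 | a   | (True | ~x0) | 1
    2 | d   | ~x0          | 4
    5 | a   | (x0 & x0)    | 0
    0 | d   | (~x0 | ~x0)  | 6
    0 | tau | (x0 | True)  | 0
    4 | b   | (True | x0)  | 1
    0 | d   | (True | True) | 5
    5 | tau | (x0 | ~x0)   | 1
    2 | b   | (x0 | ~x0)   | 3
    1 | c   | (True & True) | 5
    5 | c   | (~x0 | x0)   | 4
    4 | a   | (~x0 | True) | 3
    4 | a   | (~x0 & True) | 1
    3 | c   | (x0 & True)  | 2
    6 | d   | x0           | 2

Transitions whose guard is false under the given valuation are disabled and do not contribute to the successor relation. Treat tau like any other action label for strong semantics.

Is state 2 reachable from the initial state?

Guard filter leaves 15 enabled edge(s).
L0 = {0}
L1 = {5,6}  now seen {0,5,6}
L2 = {1,4}  now seen {0,1,4,5,6}
L3 = {3}  now seen {0,1,3,4,5,6}
Reachable = {0,1,3,4,5,6}

Answer: UNREACHABLE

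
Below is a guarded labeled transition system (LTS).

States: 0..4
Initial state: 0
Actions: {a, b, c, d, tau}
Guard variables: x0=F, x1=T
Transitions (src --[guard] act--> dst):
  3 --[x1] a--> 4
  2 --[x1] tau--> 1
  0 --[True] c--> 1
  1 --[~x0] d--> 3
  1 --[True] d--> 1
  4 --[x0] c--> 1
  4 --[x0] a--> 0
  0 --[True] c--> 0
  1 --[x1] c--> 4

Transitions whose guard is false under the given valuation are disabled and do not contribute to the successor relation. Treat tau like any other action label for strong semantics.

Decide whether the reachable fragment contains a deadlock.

Answer: DEADLOCK at state 4

Trace:
Reach set: {0,1,3,4}
  0: c→0  c→1  [deg 2]
  1: c→4  d→1  d→3  [deg 3]
  3: a→4  [deg 1]
  4: ∅  [deadlock]
Path to 4: c·c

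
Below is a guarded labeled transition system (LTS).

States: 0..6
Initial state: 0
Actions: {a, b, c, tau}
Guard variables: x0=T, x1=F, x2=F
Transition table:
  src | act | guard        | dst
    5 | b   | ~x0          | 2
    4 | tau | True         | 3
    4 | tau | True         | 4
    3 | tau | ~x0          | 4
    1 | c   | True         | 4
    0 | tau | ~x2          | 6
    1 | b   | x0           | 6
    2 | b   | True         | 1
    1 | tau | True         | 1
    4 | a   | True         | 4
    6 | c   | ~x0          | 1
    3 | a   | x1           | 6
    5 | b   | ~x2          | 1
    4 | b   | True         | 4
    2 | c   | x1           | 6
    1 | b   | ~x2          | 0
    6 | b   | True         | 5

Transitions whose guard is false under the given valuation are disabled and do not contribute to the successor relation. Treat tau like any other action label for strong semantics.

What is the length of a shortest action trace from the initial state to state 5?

Breadth-first toward 5:
  depth 0: {0}
  depth 1: {6}
  depth 2: {5}
first hit 5 at d=2 via tau·b

Answer: 2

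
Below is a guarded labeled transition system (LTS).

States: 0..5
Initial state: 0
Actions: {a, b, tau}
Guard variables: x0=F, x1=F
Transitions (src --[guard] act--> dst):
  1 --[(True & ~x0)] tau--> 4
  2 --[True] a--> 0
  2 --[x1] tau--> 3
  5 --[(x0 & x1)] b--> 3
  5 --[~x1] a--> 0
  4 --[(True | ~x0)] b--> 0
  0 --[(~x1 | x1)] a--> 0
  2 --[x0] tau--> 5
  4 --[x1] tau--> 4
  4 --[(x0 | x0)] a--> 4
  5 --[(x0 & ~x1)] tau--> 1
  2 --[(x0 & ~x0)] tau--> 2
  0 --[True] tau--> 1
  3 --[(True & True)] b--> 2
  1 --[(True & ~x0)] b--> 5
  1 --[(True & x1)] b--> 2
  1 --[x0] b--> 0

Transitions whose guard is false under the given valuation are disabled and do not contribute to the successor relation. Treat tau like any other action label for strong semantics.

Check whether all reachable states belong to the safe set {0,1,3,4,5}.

Allowed set {0,1,3,4,5}
R = {0,1,4,5}
  0: ok
  1: ok
  4: ok
  5: ok

Answer: INVARIANT HOLDS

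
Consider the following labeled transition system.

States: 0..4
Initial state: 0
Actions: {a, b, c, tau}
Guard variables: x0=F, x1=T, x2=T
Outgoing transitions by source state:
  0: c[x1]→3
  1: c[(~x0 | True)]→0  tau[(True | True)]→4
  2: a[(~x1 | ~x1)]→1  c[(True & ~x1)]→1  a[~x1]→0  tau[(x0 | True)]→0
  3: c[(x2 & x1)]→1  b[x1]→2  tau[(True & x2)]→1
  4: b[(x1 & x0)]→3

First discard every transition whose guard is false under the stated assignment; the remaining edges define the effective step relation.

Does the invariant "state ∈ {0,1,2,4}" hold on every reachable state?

Inv-set: {0,1,2,4}
Reachable = {0,1,2,3,4}
  0: ok
  1: ok
  2: ok
  3: VIOLATES
  4: ok
counterexample path to 3: c

Answer: INVARIANT VIOLATED at state 3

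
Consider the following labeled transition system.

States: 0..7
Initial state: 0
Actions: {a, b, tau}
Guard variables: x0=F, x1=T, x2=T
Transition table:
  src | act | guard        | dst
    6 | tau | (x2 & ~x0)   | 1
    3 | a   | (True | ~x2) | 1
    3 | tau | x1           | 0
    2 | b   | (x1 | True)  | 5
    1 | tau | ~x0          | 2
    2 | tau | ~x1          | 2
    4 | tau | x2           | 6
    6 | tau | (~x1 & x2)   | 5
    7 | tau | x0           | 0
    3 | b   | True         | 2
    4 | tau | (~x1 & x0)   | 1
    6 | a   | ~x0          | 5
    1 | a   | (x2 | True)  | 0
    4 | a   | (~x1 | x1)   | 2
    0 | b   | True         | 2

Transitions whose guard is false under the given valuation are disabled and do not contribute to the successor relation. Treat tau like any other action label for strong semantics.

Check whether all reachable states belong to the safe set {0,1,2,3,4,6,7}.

Safe = {0,1,2,3,4,6,7}
R = {0,2,5}
  0: safe
  2: safe
  5: VIOLATES
reach 5 via b·b — violates

Answer: INVARIANT VIOLATED at state 5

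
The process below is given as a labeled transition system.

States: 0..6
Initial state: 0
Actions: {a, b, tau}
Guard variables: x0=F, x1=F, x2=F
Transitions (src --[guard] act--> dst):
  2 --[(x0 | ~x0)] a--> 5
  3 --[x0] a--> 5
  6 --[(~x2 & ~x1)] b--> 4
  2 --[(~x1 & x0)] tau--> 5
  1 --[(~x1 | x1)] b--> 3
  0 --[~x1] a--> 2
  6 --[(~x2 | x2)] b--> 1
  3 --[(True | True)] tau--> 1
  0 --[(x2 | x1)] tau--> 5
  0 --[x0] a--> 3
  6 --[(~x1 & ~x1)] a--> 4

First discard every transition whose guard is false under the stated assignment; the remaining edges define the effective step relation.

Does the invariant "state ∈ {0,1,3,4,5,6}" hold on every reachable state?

Allowed set {0,1,3,4,5,6}
Reach set: {0,2,5}
  0: ok
  2: outside
  5: ok
witness against invariant: a → 2

Answer: INVARIANT VIOLATED at state 2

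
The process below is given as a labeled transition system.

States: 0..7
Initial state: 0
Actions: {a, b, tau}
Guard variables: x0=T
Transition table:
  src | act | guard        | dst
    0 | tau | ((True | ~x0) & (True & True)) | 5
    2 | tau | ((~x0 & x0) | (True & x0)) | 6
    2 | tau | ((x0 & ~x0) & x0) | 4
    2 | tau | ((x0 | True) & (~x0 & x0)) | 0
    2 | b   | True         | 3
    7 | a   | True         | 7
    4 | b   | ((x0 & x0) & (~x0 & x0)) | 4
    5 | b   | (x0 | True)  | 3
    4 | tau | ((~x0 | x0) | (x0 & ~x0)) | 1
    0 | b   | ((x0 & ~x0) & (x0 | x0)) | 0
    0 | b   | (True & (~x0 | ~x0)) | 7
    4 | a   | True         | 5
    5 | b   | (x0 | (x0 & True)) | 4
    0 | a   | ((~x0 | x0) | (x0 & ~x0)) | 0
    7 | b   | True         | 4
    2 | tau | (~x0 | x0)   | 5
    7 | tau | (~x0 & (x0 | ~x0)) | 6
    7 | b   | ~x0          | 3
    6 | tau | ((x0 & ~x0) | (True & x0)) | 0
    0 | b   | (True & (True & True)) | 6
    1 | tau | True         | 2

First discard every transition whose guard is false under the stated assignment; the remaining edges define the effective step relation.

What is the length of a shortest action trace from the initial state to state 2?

Breadth-first toward 2:
  Layer 0: {0}
  Layer 1: {5,6}
  Layer 2: {3,4}
  Layer 3: {1}
  Layer 4: {2}
depth(2)=4, e.g. tau·b·tau·tau

Answer: 4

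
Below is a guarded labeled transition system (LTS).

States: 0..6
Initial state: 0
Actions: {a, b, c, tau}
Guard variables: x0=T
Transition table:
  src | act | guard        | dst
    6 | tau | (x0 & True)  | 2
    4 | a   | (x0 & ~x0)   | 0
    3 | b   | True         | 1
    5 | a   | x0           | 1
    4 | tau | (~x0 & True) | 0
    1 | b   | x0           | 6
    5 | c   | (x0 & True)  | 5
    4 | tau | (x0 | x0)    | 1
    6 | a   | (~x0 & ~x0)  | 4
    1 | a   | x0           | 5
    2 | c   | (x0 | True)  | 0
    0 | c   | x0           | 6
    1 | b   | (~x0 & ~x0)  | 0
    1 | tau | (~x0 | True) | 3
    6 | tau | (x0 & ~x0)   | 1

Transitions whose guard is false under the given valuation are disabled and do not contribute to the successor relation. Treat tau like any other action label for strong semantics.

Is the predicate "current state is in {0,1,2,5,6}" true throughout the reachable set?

Answer: INVARIANT HOLDS

Analysis:
Inv-set: {0,1,2,5,6}
Reach set: {0,2,6}
  0: safe
  2: safe
  6: safe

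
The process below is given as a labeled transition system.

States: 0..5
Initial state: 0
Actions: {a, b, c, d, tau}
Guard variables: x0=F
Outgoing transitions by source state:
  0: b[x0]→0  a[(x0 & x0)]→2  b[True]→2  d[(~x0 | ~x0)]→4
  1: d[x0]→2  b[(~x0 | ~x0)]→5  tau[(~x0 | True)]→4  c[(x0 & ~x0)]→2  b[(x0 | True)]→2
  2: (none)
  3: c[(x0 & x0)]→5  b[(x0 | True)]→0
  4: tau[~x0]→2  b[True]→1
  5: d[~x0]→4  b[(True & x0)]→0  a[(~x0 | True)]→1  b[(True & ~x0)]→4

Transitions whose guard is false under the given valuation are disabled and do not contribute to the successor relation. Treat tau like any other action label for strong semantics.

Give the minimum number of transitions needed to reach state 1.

Answer: 2

Analysis:
Layered search for 1:
  Layer 0: {0}
  Layer 1: {2,4}
  Layer 2: {1}
depth(1)=2, e.g. d·b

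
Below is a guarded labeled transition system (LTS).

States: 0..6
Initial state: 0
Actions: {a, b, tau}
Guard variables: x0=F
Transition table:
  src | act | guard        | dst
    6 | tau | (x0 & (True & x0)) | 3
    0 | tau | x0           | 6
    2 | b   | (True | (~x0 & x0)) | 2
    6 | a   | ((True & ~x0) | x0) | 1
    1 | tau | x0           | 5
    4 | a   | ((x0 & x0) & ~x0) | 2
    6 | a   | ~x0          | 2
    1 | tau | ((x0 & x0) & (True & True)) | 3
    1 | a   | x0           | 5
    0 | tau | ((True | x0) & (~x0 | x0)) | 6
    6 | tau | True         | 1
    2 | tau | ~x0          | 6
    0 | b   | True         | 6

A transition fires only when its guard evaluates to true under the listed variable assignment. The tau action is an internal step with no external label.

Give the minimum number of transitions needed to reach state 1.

Answer: 2

Analysis:
Layered search for 1:
  L0 = {0}
  L1 = {6}
  L2 = {1,2}
depth(1)=2, e.g. b·a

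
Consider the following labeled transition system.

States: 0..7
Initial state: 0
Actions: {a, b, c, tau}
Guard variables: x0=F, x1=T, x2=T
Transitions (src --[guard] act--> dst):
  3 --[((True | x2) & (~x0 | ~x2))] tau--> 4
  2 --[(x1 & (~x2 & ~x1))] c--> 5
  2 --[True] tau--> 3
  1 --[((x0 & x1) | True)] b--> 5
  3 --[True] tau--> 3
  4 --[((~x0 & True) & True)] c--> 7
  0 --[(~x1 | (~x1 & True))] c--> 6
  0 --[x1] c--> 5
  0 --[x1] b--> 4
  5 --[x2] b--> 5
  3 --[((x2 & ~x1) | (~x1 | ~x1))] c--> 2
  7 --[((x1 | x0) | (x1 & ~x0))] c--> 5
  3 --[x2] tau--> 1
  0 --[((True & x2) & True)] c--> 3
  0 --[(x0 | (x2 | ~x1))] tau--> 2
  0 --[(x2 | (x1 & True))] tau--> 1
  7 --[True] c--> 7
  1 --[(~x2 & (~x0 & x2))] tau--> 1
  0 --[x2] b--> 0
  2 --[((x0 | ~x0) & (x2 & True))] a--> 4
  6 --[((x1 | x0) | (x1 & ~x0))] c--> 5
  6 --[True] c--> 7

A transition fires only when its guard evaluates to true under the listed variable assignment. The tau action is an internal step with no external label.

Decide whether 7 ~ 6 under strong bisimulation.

Answer: BISIMILAR

Analysis:
Bisimulation quotient by refinement:
  round 0: {{0,1,2,3,4,5,6,7}}
  round 1: {{0},{1,5},{2},{3},{4,6,7}}
  round 2: {{0},{1,5},{2},{3},{4},{6,7}}
Fixed point at round 3; 6 class(es).
[7]={6,7}  [6]={6,7}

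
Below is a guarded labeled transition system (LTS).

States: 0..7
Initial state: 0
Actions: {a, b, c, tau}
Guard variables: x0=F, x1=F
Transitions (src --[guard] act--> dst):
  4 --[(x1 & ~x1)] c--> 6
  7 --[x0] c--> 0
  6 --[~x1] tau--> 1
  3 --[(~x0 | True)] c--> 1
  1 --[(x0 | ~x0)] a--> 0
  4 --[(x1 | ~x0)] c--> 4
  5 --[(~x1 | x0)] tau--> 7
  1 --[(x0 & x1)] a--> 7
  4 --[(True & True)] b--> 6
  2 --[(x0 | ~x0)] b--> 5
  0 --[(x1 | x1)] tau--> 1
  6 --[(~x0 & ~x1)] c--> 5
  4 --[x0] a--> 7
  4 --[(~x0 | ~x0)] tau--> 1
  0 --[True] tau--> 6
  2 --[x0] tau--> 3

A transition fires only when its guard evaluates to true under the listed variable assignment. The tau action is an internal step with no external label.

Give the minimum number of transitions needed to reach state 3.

Answer: UNREACHABLE

Trace:
BFS to 3:
  depth 0: {0}
  depth 1: {6}
  depth 2: {1,5}
  depth 3: {7}
3 never appears.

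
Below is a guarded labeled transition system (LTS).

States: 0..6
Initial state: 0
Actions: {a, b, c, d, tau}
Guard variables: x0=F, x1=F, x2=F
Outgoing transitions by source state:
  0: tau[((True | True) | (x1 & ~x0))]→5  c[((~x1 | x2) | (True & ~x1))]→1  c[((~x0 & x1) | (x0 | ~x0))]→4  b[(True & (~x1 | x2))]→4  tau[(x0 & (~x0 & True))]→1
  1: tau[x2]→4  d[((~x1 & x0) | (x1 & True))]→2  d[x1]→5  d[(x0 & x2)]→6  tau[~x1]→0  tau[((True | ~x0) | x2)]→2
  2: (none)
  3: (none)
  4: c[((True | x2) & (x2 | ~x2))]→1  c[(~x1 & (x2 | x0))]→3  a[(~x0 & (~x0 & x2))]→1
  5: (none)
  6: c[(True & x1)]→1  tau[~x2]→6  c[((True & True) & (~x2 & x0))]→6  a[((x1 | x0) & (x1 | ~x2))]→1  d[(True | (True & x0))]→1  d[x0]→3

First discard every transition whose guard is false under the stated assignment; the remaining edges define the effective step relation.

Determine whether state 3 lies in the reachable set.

Answer: UNREACHABLE

Working:
Guard filter leaves 9 enabled edge(s).
depth 0: {0}
depth 1: {1,4,5}  cumulative {0,1,4,5}
depth 2: {2}  cumulative {0,1,2,4,5}
Reachable = {0,1,2,4,5}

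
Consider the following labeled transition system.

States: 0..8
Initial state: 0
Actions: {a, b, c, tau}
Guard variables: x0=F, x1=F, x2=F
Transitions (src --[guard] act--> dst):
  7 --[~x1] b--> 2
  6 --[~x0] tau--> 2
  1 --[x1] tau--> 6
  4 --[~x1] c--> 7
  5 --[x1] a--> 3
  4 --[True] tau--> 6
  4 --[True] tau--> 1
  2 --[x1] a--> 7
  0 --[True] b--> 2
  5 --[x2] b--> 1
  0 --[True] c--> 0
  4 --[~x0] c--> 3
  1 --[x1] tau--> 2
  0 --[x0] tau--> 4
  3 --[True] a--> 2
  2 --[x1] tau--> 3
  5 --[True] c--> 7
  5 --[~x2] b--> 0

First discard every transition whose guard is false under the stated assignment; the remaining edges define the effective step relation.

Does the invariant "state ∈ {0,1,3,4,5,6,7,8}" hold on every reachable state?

Inv-set: {0,1,3,4,5,6,7,8}
Reachable = {0,2}
  0: ok
  2: ✗ unsafe
counterexample path to 2: b

Answer: INVARIANT VIOLATED at state 2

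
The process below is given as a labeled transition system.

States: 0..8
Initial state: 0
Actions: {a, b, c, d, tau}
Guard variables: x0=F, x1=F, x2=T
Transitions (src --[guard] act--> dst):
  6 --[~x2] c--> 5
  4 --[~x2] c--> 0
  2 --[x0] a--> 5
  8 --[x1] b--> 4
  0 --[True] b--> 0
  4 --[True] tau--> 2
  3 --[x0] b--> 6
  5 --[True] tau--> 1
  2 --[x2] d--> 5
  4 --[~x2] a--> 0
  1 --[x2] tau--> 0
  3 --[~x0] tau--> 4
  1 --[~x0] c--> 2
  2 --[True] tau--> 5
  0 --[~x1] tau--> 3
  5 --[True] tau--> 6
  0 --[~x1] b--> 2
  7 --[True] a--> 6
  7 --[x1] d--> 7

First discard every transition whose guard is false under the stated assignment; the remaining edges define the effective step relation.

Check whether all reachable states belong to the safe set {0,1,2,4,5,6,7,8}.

Allowed set {0,1,2,4,5,6,7,8}
R = {0,1,2,3,4,5,6}
  0: ✓
  1: ✓
  2: ✓
  3: outside
  4: ✓
  5: ✓
  6: ✓
witness against invariant: tau → 3

Answer: INVARIANT VIOLATED at state 3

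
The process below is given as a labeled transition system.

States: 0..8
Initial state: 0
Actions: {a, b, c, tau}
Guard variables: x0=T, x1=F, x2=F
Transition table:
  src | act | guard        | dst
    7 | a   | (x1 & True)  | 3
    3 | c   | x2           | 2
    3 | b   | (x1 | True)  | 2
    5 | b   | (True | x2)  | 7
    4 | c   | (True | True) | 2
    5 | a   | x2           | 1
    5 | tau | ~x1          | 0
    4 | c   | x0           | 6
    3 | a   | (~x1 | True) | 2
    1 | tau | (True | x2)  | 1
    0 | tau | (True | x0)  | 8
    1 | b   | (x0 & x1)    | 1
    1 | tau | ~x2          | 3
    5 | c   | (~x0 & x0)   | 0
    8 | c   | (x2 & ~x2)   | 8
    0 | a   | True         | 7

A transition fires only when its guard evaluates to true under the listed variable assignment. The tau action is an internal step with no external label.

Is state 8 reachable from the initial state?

Answer: REACHABLE

Trace:
10 transition(s) survive guard evaluation.
L0 = {0}
L1 = {7,8}  now seen {0,7,8}
R = {0,7,8}
witness 8: tau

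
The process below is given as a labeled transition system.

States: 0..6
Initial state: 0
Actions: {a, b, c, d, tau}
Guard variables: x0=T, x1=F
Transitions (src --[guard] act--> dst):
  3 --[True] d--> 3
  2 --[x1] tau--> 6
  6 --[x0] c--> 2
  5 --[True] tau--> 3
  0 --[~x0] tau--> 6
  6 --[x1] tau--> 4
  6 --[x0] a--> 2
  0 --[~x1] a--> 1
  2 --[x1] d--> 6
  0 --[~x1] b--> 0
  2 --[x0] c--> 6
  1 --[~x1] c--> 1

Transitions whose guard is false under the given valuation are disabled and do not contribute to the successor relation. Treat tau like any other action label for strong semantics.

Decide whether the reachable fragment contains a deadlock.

Answer: DEADLOCK-FREE

Analysis:
R = {0,1}
  0: a→1  b→0  [2 exit(s)]
  1: c→1  [1 exit(s)]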